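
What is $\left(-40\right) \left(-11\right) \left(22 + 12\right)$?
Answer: $14960$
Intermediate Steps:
$\left(-40\right) \left(-11\right) \left(22 + 12\right) = 440 \cdot 34 = 14960$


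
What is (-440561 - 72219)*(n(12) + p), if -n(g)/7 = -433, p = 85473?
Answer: -45383081120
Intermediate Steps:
n(g) = 3031 (n(g) = -7*(-433) = 3031)
(-440561 - 72219)*(n(12) + p) = (-440561 - 72219)*(3031 + 85473) = -512780*88504 = -45383081120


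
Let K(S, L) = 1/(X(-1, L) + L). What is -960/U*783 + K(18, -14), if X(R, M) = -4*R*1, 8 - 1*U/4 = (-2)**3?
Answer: -117451/10 ≈ -11745.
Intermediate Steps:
U = 64 (U = 32 - 4*(-2)**3 = 32 - 4*(-8) = 32 + 32 = 64)
X(R, M) = -4*R
K(S, L) = 1/(4 + L) (K(S, L) = 1/(-4*(-1) + L) = 1/(4 + L))
-960/U*783 + K(18, -14) = -960/64*783 + 1/(4 - 14) = -960*1/64*783 + 1/(-10) = -15*783 - 1/10 = -11745 - 1/10 = -117451/10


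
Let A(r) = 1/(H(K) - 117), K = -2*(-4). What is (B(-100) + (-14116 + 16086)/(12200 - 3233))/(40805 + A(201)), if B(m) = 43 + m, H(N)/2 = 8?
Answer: -51424049/36955732968 ≈ -0.0013915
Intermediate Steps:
K = 8
H(N) = 16 (H(N) = 2*8 = 16)
A(r) = -1/101 (A(r) = 1/(16 - 117) = 1/(-101) = -1/101)
(B(-100) + (-14116 + 16086)/(12200 - 3233))/(40805 + A(201)) = ((43 - 100) + (-14116 + 16086)/(12200 - 3233))/(40805 - 1/101) = (-57 + 1970/8967)/(4121304/101) = (-57 + 1970*(1/8967))*(101/4121304) = (-57 + 1970/8967)*(101/4121304) = -509149/8967*101/4121304 = -51424049/36955732968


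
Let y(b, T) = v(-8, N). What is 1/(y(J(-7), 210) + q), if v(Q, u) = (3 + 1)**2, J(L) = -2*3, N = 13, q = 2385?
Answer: 1/2401 ≈ 0.00041649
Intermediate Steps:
J(L) = -6
v(Q, u) = 16 (v(Q, u) = 4**2 = 16)
y(b, T) = 16
1/(y(J(-7), 210) + q) = 1/(16 + 2385) = 1/2401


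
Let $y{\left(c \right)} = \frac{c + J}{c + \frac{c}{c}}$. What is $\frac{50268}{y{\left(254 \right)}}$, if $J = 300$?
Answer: $\frac{6409170}{277} \approx 23138.0$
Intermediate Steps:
$y{\left(c \right)} = \frac{300 + c}{1 + c}$ ($y{\left(c \right)} = \frac{c + 300}{c + \frac{c}{c}} = \frac{300 + c}{c + 1} = \frac{300 + c}{1 + c}$)
$\frac{50268}{y{\left(254 \right)}} = \frac{50268}{\frac{1}{1 + 254} \left(300 + 254\right)} = \frac{50268}{\frac{1}{255} \cdot 554} = \frac{50268}{\frac{554}{255}} = 50268 \cdot \frac{255}{554} = \frac{6409170}{277}$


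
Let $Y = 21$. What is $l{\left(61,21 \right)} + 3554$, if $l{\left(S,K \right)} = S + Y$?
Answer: $3636$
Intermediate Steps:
$l{\left(S,K \right)} = 21 + S$ ($l{\left(S,K \right)} = S + 21 = 21 + S$)
$l{\left(61,21 \right)} + 3554 = \left(21 + 61\right) + 3554 = 82 + 3554 = 3636$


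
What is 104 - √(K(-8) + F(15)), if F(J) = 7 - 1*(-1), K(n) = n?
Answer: 104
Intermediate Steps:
F(J) = 8 (F(J) = 7 + 1 = 8)
104 - √(K(-8) + F(15)) = 104 - √(-8 + 8) = 104 - √0 = 104 - 1*0 = 104 + 0 = 104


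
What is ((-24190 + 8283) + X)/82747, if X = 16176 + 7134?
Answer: 7403/82747 ≈ 0.089465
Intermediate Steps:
X = 23310
((-24190 + 8283) + X)/82747 = ((-24190 + 8283) + 23310)/82747 = (-15907 + 23310)*(1/82747) = 7403*(1/82747) = 7403/82747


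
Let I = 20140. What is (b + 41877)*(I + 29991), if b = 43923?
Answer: 4301239800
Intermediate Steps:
(b + 41877)*(I + 29991) = (43923 + 41877)*(20140 + 29991) = 85800*50131 = 4301239800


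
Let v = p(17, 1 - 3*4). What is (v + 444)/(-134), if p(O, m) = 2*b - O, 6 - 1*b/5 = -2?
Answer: -507/134 ≈ -3.7836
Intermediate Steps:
b = 40 (b = 30 - 5*(-2) = 30 + 10 = 40)
p(O, m) = 80 - O (p(O, m) = 2*40 - O = 80 - O)
v = 63 (v = 80 - 1*17 = 80 - 17 = 63)
(v + 444)/(-134) = (63 + 444)/(-134) = 507*(-1/134) = -507/134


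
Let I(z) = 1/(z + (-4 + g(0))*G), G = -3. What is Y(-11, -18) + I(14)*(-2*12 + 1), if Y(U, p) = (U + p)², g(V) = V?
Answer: 21843/26 ≈ 840.12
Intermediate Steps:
I(z) = 1/(12 + z) (I(z) = 1/(z + (-4 + 0)*(-3)) = 1/(z - 4*(-3)) = 1/(z + 12) = 1/(12 + z))
Y(-11, -18) + I(14)*(-2*12 + 1) = (-11 - 18)² + (-2*12 + 1)/(12 + 14) = (-29)² + (-24 + 1)/26 = 841 + (1/26)*(-23) = 841 - 23/26 = 21843/26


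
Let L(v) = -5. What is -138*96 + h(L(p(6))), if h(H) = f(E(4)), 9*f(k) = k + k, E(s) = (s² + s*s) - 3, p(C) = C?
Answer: -119174/9 ≈ -13242.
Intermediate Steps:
E(s) = -3 + 2*s² (E(s) = (s² + s²) - 3 = 2*s² - 3 = -3 + 2*s²)
f(k) = 2*k/9 (f(k) = (k + k)/9 = (2*k)/9 = 2*k/9)
h(H) = 58/9 (h(H) = 2*(-3 + 2*4²)/9 = 2*(-3 + 2*16)/9 = 2*(-3 + 32)/9 = (2/9)*29 = 58/9)
-138*96 + h(L(p(6))) = -138*96 + 58/9 = -13248 + 58/9 = -119174/9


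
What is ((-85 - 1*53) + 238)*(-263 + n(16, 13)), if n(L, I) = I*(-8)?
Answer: -36700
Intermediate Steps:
n(L, I) = -8*I
((-85 - 1*53) + 238)*(-263 + n(16, 13)) = ((-85 - 1*53) + 238)*(-263 - 8*13) = ((-85 - 53) + 238)*(-263 - 104) = (-138 + 238)*(-367) = 100*(-367) = -36700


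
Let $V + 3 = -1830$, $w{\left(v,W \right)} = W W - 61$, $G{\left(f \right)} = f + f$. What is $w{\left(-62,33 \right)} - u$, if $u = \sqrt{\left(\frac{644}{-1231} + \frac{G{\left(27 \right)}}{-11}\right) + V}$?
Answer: $1028 - \frac{23 i \sqrt{637225919}}{13541} \approx 1028.0 - 42.877 i$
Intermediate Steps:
$G{\left(f \right)} = 2 f$
$w{\left(v,W \right)} = -61 + W^{2}$ ($w{\left(v,W \right)} = W^{2} - 61 = -61 + W^{2}$)
$V = -1833$ ($V = -3 - 1830 = -1833$)
$u = \frac{23 i \sqrt{637225919}}{13541}$ ($u = \sqrt{\left(\frac{644}{-1231} + \frac{2 \cdot 27}{-11}\right) - 1833} = \sqrt{\left(644 \left(- \frac{1}{1231}\right) + 54 \left(- \frac{1}{11}\right)\right) - 1833} = \sqrt{\left(- \frac{644}{1231} - \frac{54}{11}\right) - 1833} = \sqrt{- \frac{73558}{13541} - 1833} = \sqrt{- \frac{24894211}{13541}} = \frac{23 i \sqrt{637225919}}{13541} \approx 42.877 i$)
$w{\left(-62,33 \right)} - u = \left(-61 + 33^{2}\right) - \frac{23 i \sqrt{637225919}}{13541} = \left(-61 + 1089\right) - \frac{23 i \sqrt{637225919}}{13541} = 1028 - \frac{23 i \sqrt{637225919}}{13541}$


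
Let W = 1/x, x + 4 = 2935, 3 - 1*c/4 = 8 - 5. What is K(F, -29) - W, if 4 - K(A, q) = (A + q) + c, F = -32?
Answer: 190514/2931 ≈ 65.000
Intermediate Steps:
c = 0 (c = 12 - 4*(8 - 5) = 12 - 4*3 = 12 - 12 = 0)
x = 2931 (x = -4 + 2935 = 2931)
K(A, q) = 4 - A - q (K(A, q) = 4 - ((A + q) + 0) = 4 - (A + q) = 4 + (-A - q) = 4 - A - q)
W = 1/2931 ≈ 0.00034118
K(F, -29) - W = (4 - 1*(-32) - 1*(-29)) - 1*1/2931 = (4 + 32 + 29) - 1/2931 = 65 - 1/2931 = 190514/2931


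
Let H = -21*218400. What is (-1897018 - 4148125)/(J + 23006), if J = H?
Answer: 6045143/4563394 ≈ 1.3247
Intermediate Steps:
H = -4586400
J = -4586400
(-1897018 - 4148125)/(J + 23006) = (-1897018 - 4148125)/(-4586400 + 23006) = -6045143/(-4563394) = -6045143*(-1/4563394) = 6045143/4563394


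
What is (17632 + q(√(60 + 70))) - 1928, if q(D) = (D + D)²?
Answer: 16224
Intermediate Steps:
q(D) = 4*D² (q(D) = (2*D)² = 4*D²)
(17632 + q(√(60 + 70))) - 1928 = (17632 + 4*(√(60 + 70))²) - 1928 = (17632 + 4*(√130)²) - 1928 = (17632 + 4*130) - 1928 = (17632 + 520) - 1928 = 18152 - 1928 = 16224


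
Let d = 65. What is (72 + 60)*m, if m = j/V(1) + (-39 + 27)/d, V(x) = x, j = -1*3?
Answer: -27324/65 ≈ -420.37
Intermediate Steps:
j = -3
m = -207/65 (m = -3/1 + (-39 + 27)/65 = -3*1 - 12*1/65 = -3 - 12/65 = -207/65 ≈ -3.1846)
(72 + 60)*m = (72 + 60)*(-207/65) = 132*(-207/65) = -27324/65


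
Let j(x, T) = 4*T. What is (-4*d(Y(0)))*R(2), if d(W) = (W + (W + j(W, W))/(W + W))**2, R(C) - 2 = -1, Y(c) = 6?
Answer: -289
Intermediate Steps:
R(C) = 1 (R(C) = 2 - 1 = 1)
d(W) = (5/2 + W)**2 (d(W) = (W + (W + 4*W)/(W + W))**2 = (W + (5*W)/((2*W)))**2 = (W + (5*W)*(1/(2*W)))**2 = (W + 5/2)**2 = (5/2 + W)**2)
(-4*d(Y(0)))*R(2) = -(5 + 2*6)**2*1 = -(5 + 12)**2*1 = -17**2*1 = -289*1 = -289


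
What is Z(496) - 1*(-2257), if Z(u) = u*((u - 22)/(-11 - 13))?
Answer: -7539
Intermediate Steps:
Z(u) = u*(11/12 - u/24) (Z(u) = u*((-22 + u)/(-24)) = u*((-22 + u)*(-1/24)) = u*(11/12 - u/24))
Z(496) - 1*(-2257) = (1/24)*496*(22 - 1*496) - 1*(-2257) = (1/24)*496*(22 - 496) + 2257 = (1/24)*496*(-474) + 2257 = -9796 + 2257 = -7539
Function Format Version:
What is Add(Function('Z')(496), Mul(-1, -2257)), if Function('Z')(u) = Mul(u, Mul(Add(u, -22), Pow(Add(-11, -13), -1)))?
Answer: -7539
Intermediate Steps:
Function('Z')(u) = Mul(u, Add(Rational(11, 12), Mul(Rational(-1, 24), u))) (Function('Z')(u) = Mul(u, Mul(Add(-22, u), Pow(-24, -1))) = Mul(u, Mul(Add(-22, u), Rational(-1, 24))) = Mul(u, Add(Rational(11, 12), Mul(Rational(-1, 24), u))))
Add(Function('Z')(496), Mul(-1, -2257)) = Add(Mul(Rational(1, 24), 496, Add(22, Mul(-1, 496))), Mul(-1, -2257)) = Add(Mul(Rational(1, 24), 496, Add(22, -496)), 2257) = Add(Mul(Rational(1, 24), 496, -474), 2257) = Add(-9796, 2257) = -7539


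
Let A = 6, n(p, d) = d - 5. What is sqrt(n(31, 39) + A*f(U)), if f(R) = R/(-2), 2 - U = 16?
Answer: 2*sqrt(19) ≈ 8.7178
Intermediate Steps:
n(p, d) = -5 + d
U = -14 (U = 2 - 1*16 = 2 - 16 = -14)
f(R) = -R/2 (f(R) = R*(-1/2) = -R/2)
sqrt(n(31, 39) + A*f(U)) = sqrt((-5 + 39) + 6*(-1/2*(-14))) = sqrt(34 + 6*7) = sqrt(34 + 42) = sqrt(76) = 2*sqrt(19)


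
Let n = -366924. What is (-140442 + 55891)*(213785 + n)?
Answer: 12948055589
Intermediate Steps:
(-140442 + 55891)*(213785 + n) = (-140442 + 55891)*(213785 - 366924) = -84551*(-153139) = 12948055589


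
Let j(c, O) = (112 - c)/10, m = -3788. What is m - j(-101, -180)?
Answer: -38093/10 ≈ -3809.3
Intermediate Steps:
j(c, O) = 56/5 - c/10 (j(c, O) = (112 - c)*(1/10) = 56/5 - c/10)
m - j(-101, -180) = -3788 - (56/5 - 1/10*(-101)) = -3788 - (56/5 + 101/10) = -3788 - 1*213/10 = -3788 - 213/10 = -38093/10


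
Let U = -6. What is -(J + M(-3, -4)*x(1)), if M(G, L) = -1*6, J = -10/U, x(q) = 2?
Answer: 31/3 ≈ 10.333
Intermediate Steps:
J = 5/3 (J = -10/(-6) = -10*(-⅙) = 5/3 ≈ 1.6667)
M(G, L) = -6
-(J + M(-3, -4)*x(1)) = -(5/3 - 6*2) = -(5/3 - 12) = -1*(-31/3) = 31/3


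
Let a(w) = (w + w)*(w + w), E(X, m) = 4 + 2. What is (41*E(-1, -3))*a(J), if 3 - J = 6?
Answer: 8856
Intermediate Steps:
J = -3 (J = 3 - 1*6 = 3 - 6 = -3)
E(X, m) = 6
a(w) = 4*w² (a(w) = (2*w)*(2*w) = 4*w²)
(41*E(-1, -3))*a(J) = (41*6)*(4*(-3)²) = 246*(4*9) = 246*36 = 8856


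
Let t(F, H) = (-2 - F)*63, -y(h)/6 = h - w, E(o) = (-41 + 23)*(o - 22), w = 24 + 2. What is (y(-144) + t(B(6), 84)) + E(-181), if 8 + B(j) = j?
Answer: 4674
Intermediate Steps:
w = 26
E(o) = 396 - 18*o (E(o) = -18*(-22 + o) = 396 - 18*o)
B(j) = -8 + j
y(h) = 156 - 6*h (y(h) = -6*(h - 1*26) = -6*(h - 26) = -6*(-26 + h) = 156 - 6*h)
t(F, H) = -126 - 63*F
(y(-144) + t(B(6), 84)) + E(-181) = ((156 - 6*(-144)) + (-126 - 63*(-8 + 6))) + (396 - 18*(-181)) = ((156 + 864) + (-126 - 63*(-2))) + (396 + 3258) = (1020 + (-126 + 126)) + 3654 = (1020 + 0) + 3654 = 1020 + 3654 = 4674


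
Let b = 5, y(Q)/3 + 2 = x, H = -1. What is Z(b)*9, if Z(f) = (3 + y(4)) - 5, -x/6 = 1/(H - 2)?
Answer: -18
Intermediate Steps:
x = 2 (x = -6/(-1 - 2) = -6/(-3) = -6*(-1/3) = 2)
y(Q) = 0 (y(Q) = -6 + 3*2 = -6 + 6 = 0)
Z(f) = -2 (Z(f) = (3 + 0) - 5 = 3 - 5 = -2)
Z(b)*9 = -2*9 = -18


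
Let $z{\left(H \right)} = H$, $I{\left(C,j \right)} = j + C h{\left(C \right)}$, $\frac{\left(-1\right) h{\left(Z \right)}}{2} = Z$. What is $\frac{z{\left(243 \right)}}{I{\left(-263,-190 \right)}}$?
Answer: $- \frac{27}{15392} \approx -0.0017542$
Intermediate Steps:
$h{\left(Z \right)} = - 2 Z$
$I{\left(C,j \right)} = j - 2 C^{2}$ ($I{\left(C,j \right)} = j + C \left(- 2 C\right) = j - 2 C^{2}$)
$\frac{z{\left(243 \right)}}{I{\left(-263,-190 \right)}} = \frac{243}{-190 - 2 \left(-263\right)^{2}} = \frac{243}{-190 - 138338} = \frac{243}{-138528} = 243 \left(- \frac{1}{138528}\right) = - \frac{27}{15392}$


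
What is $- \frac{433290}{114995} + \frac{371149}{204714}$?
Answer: $- \frac{9204049961}{4708217286} \approx -1.9549$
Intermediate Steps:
$- \frac{433290}{114995} + \frac{371149}{204714} = \left(-433290\right) \frac{1}{114995} + 371149 \cdot \frac{1}{204714} = - \frac{86658}{22999} + \frac{371149}{204714} = - \frac{9204049961}{4708217286}$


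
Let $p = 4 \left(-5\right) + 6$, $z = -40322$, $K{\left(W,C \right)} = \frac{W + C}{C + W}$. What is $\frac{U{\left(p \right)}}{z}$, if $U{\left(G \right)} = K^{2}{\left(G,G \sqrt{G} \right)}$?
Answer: $- \frac{1}{40322} \approx -2.48 \cdot 10^{-5}$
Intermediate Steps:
$K{\left(W,C \right)} = 1$ ($K{\left(W,C \right)} = \frac{C + W}{C + W} = 1$)
$p = -14$ ($p = -20 + 6 = -14$)
$U{\left(G \right)} = 1$ ($U{\left(G \right)} = 1^{2} = 1$)
$\frac{U{\left(p \right)}}{z} = 1 \frac{1}{-40322} = 1 \left(- \frac{1}{40322}\right) = - \frac{1}{40322}$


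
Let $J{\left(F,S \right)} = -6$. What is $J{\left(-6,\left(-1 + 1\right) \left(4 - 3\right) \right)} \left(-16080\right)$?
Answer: $96480$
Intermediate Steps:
$J{\left(-6,\left(-1 + 1\right) \left(4 - 3\right) \right)} \left(-16080\right) = \left(-6\right) \left(-16080\right) = 96480$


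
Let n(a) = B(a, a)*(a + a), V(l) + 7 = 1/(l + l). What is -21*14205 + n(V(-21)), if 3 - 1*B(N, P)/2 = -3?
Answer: -2089315/7 ≈ -2.9847e+5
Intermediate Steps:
B(N, P) = 12 (B(N, P) = 6 - 2*(-3) = 6 + 6 = 12)
V(l) = -7 + 1/(2*l) (V(l) = -7 + 1/(l + l) = -7 + 1/(2*l))
n(a) = 24*a (n(a) = 12*(a + a) = 12*(2*a) = 24*a)
-21*14205 + n(V(-21)) = -21*14205 + 24*(-7 + (1/2)/(-21)) = -298305 + 24*(-7 + (1/2)*(-1/21)) = -298305 + 24*(-7 - 1/42) = -298305 + 24*(-295/42) = -298305 - 1180/7 = -2089315/7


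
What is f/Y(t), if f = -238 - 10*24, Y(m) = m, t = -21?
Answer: 478/21 ≈ 22.762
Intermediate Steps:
f = -478 (f = -238 - 240 = -478)
f/Y(t) = -478/(-21) = -478*(-1/21) = 478/21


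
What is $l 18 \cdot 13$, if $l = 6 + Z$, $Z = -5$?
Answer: $234$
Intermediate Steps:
$l = 1$ ($l = 6 - 5 = 1$)
$l 18 \cdot 13 = 1 \cdot 18 \cdot 13 = 18 \cdot 13 = 234$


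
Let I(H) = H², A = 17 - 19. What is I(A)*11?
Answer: 44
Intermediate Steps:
A = -2
I(A)*11 = (-2)²*11 = 4*11 = 44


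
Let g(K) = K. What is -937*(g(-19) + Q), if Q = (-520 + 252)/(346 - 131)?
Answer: 4078761/215 ≈ 18971.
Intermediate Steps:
Q = -268/215 ≈ -1.2465
-937*(g(-19) + Q) = -937*(-19 - 268/215) = -937*(-4353/215) = 4078761/215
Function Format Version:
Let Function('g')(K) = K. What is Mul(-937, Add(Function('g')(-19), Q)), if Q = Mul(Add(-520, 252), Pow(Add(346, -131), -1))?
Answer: Rational(4078761, 215) ≈ 18971.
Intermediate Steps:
Q = Rational(-268, 215) (Q = Mul(-268, Pow(215, -1)) = Mul(-268, Rational(1, 215)) = Rational(-268, 215) ≈ -1.2465)
Mul(-937, Add(Function('g')(-19), Q)) = Mul(-937, Add(-19, Rational(-268, 215))) = Mul(-937, Rational(-4353, 215)) = Rational(4078761, 215)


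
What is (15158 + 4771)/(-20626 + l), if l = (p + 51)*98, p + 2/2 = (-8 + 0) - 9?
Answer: -19929/17392 ≈ -1.1459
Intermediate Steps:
p = -18 (p = -1 + ((-8 + 0) - 9) = -1 + (-8 - 9) = -1 - 17 = -18)
l = 3234 (l = (-18 + 51)*98 = 33*98 = 3234)
(15158 + 4771)/(-20626 + l) = (15158 + 4771)/(-20626 + 3234) = 19929/(-17392) = 19929*(-1/17392) = -19929/17392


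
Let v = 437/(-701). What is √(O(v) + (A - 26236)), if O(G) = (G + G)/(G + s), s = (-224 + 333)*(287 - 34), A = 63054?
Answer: √406382488845765/105060 ≈ 191.88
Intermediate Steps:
v = -437/701 (v = 437*(-1/701) = -437/701 ≈ -0.62339)
s = 27577 (s = 109*253 = 27577)
O(G) = 2*G/(27577 + G) (O(G) = (G + G)/(G + 27577) = (2*G)/(27577 + G) = 2*G/(27577 + G))
√(O(v) + (A - 26236)) = √(2*(-437/701)/(27577 - 437/701) + (63054 - 26236)) = √(2*(-437/701)/(19331040/701) + 36818) = √(2*(-437/701)*(701/19331040) + 36818) = √(-19/420240 + 36818) = √(15472396301/420240) = √406382488845765/105060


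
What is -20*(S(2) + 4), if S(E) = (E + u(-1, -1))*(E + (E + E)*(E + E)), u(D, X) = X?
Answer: -440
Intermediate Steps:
S(E) = (-1 + E)*(E + 4*E²) (S(E) = (E - 1)*(E + (E + E)*(E + E)) = (-1 + E)*(E + (2*E)*(2*E)) = (-1 + E)*(E + 4*E²))
-20*(S(2) + 4) = -20*(2*(-1 - 3*2 + 4*2²) + 4) = -20*(2*(-1 - 6 + 4*4) + 4) = -20*(2*(-1 - 6 + 16) + 4) = -20*(2*9 + 4) = -20*(18 + 4) = -20*22 = -440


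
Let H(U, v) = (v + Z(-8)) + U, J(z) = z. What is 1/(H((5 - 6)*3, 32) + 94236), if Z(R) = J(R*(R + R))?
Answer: 1/94393 ≈ 1.0594e-5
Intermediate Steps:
Z(R) = 2*R² (Z(R) = R*(R + R) = R*(2*R) = 2*R²)
H(U, v) = 128 + U + v (H(U, v) = (v + 2*(-8)²) + U = (v + 2*64) + U = (v + 128) + U = (128 + v) + U = 128 + U + v)
1/(H((5 - 6)*3, 32) + 94236) = 1/((128 + (5 - 6)*3 + 32) + 94236) = 1/((128 - 1*3 + 32) + 94236) = 1/((128 - 3 + 32) + 94236) = 1/(157 + 94236) = 1/94393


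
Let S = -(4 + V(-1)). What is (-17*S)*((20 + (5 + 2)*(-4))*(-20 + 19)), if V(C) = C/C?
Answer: 680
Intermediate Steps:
V(C) = 1
S = -5 (S = -(4 + 1) = -1*5 = -5)
(-17*S)*((20 + (5 + 2)*(-4))*(-20 + 19)) = (-17*(-5))*((20 + (5 + 2)*(-4))*(-20 + 19)) = 85*((20 + 7*(-4))*(-1)) = 85*((20 - 28)*(-1)) = 85*(-8*(-1)) = 85*8 = 680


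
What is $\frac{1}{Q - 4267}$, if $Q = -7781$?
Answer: $- \frac{1}{12048} \approx -8.3001 \cdot 10^{-5}$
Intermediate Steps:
$\frac{1}{Q - 4267} = \frac{1}{-7781 - 4267} = \frac{1}{-12048} = - \frac{1}{12048}$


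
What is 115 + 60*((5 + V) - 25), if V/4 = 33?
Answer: 6835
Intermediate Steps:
V = 132 (V = 4*33 = 132)
115 + 60*((5 + V) - 25) = 115 + 60*((5 + 132) - 25) = 115 + 60*(137 - 25) = 115 + 60*112 = 115 + 6720 = 6835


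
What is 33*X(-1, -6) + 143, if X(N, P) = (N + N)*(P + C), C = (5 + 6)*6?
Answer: -3817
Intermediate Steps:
C = 66 (C = 11*6 = 66)
X(N, P) = 2*N*(66 + P) (X(N, P) = (N + N)*(P + 66) = (2*N)*(66 + P) = 2*N*(66 + P))
33*X(-1, -6) + 143 = 33*(2*(-1)*(66 - 6)) + 143 = 33*(2*(-1)*60) + 143 = 33*(-120) + 143 = -3960 + 143 = -3817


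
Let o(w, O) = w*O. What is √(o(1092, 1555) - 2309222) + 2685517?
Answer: 2685517 + I*√611162 ≈ 2.6855e+6 + 781.77*I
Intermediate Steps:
o(w, O) = O*w
√(o(1092, 1555) - 2309222) + 2685517 = √(1555*1092 - 2309222) + 2685517 = √(1698060 - 2309222) + 2685517 = √(-611162) + 2685517 = I*√611162 + 2685517 = 2685517 + I*√611162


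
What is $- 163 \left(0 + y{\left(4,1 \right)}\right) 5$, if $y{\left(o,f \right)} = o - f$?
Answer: $-2445$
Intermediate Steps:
$- 163 \left(0 + y{\left(4,1 \right)}\right) 5 = - 163 \left(0 + \left(4 - 1\right)\right) 5 = - 163 \left(0 + 3\right) 5 = - 163 \cdot 3 \cdot 5 = \left(-163\right) 15 = -2445$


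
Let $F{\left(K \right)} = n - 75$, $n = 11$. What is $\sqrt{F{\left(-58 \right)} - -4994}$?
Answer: $\sqrt{4930} \approx 70.214$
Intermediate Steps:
$F{\left(K \right)} = -64$ ($F{\left(K \right)} = 11 - 75 = -64$)
$\sqrt{F{\left(-58 \right)} - -4994} = \sqrt{-64 - -4994} = \sqrt{-64 + \left(-66 + 5060\right)} = \sqrt{-64 + 4994} = \sqrt{4930}$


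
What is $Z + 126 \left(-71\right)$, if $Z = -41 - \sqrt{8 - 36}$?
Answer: $-8987 - 2 i \sqrt{7} \approx -8987.0 - 5.2915 i$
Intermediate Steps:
$Z = -41 - 2 i \sqrt{7}$ ($Z = -41 - \sqrt{-28} = -41 - 2 i \sqrt{7} \approx -41.0 - 5.2915 i$)
$Z + 126 \left(-71\right) = \left(-41 - 2 i \sqrt{7}\right) + 126 \left(-71\right) = \left(-41 - 2 i \sqrt{7}\right) - 8946 = -8987 - 2 i \sqrt{7}$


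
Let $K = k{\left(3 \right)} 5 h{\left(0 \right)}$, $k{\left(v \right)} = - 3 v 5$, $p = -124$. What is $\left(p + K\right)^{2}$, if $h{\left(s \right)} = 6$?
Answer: $2172676$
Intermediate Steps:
$k{\left(v \right)} = - 15 v$
$K = -1350$ ($K = \left(-15\right) 3 \cdot 5 \cdot 6 = \left(-45\right) 5 \cdot 6 = \left(-225\right) 6 = -1350$)
$\left(p + K\right)^{2} = \left(-124 - 1350\right)^{2} = \left(-1474\right)^{2} = 2172676$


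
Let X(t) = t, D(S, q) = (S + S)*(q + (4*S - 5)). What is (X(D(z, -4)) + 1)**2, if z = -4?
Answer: 40401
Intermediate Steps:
D(S, q) = 2*S*(-5 + q + 4*S) (D(S, q) = (2*S)*(q + (-5 + 4*S)) = (2*S)*(-5 + q + 4*S) = 2*S*(-5 + q + 4*S))
(X(D(z, -4)) + 1)**2 = (2*(-4)*(-5 - 4 + 4*(-4)) + 1)**2 = (2*(-4)*(-5 - 4 - 16) + 1)**2 = (2*(-4)*(-25) + 1)**2 = (200 + 1)**2 = 201**2 = 40401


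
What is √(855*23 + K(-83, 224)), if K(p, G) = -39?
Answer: √19626 ≈ 140.09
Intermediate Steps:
√(855*23 + K(-83, 224)) = √(855*23 - 39) = √(19665 - 39) = √19626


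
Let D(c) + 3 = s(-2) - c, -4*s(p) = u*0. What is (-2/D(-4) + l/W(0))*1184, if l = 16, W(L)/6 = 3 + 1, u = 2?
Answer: -4736/3 ≈ -1578.7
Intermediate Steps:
W(L) = 24 (W(L) = 6*(3 + 1) = 6*4 = 24)
s(p) = 0 (s(p) = -0/2 = -1/4*0 = 0)
D(c) = -3 - c (D(c) = -3 + (0 - c) = -3 - c)
(-2/D(-4) + l/W(0))*1184 = (-2/(-3 - 1*(-4)) + 16/24)*1184 = (-2/(-3 + 4) + 16*(1/24))*1184 = (-2/1 + 2/3)*1184 = (-2*1 + 2/3)*1184 = (-2 + 2/3)*1184 = -4/3*1184 = -4736/3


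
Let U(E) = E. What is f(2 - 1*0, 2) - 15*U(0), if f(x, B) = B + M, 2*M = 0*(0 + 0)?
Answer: 2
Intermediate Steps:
M = 0 (M = (0*(0 + 0))/2 = (0*0)/2 = (½)*0 = 0)
f(x, B) = B (f(x, B) = B + 0 = B)
f(2 - 1*0, 2) - 15*U(0) = 2 - 15*0 = 2 + 0 = 2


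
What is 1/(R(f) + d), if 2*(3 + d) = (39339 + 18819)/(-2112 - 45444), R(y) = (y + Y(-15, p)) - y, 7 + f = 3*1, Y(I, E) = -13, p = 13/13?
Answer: -5284/87775 ≈ -0.060199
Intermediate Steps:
p = 1 (p = 13*(1/13) = 1)
f = -4 (f = -7 + 3*1 = -7 + 3 = -4)
R(y) = -13 (R(y) = (y - 13) - y = (-13 + y) - y = -13)
d = -19083/5284 (d = -3 + ((39339 + 18819)/(-2112 - 45444))/2 = -3 + (58158/(-47556))/2 = -3 + (58158*(-1/47556))/2 = -3 + (½)*(-3231/2642) = -3 - 3231/5284 = -19083/5284 ≈ -3.6115)
1/(R(f) + d) = 1/(-13 - 19083/5284) = 1/(-87775/5284) = -5284/87775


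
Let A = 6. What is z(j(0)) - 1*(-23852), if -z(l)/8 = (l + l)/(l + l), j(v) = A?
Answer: 23844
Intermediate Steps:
j(v) = 6
z(l) = -8 (z(l) = -8*(l + l)/(l + l) = -8*2*l/(2*l) = -8*2*l*1/(2*l) = -8*1 = -8)
z(j(0)) - 1*(-23852) = -8 - 1*(-23852) = -8 + 23852 = 23844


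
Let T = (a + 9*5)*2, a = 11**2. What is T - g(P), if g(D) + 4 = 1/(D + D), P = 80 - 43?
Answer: 24863/74 ≈ 335.99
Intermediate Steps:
a = 121
P = 37
g(D) = -4 + 1/(2*D) (g(D) = -4 + 1/(D + D) = -4 + 1/(2*D))
T = 332 (T = (121 + 9*5)*2 = (121 + 45)*2 = 166*2 = 332)
T - g(P) = 332 - (-4 + (1/2)/37) = 332 - (-4 + (1/2)*(1/37)) = 332 - (-4 + 1/74) = 332 - 1*(-295/74) = 332 + 295/74 = 24863/74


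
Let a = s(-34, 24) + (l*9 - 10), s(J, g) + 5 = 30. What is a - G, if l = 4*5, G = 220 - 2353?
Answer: 2328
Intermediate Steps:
G = -2133
s(J, g) = 25 (s(J, g) = -5 + 30 = 25)
l = 20
a = 195 (a = 25 + (20*9 - 10) = 25 + (180 - 10) = 25 + 170 = 195)
a - G = 195 - 1*(-2133) = 195 + 2133 = 2328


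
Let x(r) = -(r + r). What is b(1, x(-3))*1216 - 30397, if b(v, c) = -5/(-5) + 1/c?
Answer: -86935/3 ≈ -28978.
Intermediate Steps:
x(r) = -2*r
b(v, c) = 1 + 1/c (b(v, c) = -5*(-⅕) + 1/c = 1 + 1/c)
b(1, x(-3))*1216 - 30397 = ((1 - 2*(-3))/((-2*(-3))))*1216 - 30397 = ((1 + 6)/6)*1216 - 30397 = ((⅙)*7)*1216 - 30397 = (7/6)*1216 - 30397 = 4256/3 - 30397 = -86935/3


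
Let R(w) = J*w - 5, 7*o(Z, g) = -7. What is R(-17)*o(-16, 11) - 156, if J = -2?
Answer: -185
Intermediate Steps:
o(Z, g) = -1 (o(Z, g) = (⅐)*(-7) = -1)
R(w) = -5 - 2*w (R(w) = -2*w - 5 = -5 - 2*w)
R(-17)*o(-16, 11) - 156 = (-5 - 2*(-17))*(-1) - 156 = (-5 + 34)*(-1) - 156 = 29*(-1) - 156 = -29 - 156 = -185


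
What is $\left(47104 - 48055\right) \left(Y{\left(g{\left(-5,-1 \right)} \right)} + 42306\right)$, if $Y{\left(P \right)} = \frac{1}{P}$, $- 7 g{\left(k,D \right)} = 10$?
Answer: $- \frac{402323403}{10} \approx -4.0232 \cdot 10^{7}$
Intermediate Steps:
$g{\left(k,D \right)} = - \frac{10}{7}$ ($g{\left(k,D \right)} = \left(- \frac{1}{7}\right) 10 = - \frac{10}{7}$)
$\left(47104 - 48055\right) \left(Y{\left(g{\left(-5,-1 \right)} \right)} + 42306\right) = \left(47104 - 48055\right) \left(\frac{1}{- \frac{10}{7}} + 42306\right) = - 951 \left(- \frac{7}{10} + 42306\right) = \left(-951\right) \frac{423053}{10} = - \frac{402323403}{10}$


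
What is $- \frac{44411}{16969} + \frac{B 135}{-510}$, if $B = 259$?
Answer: $- \frac{41064713}{576946} \approx -71.176$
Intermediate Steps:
$- \frac{44411}{16969} + \frac{B 135}{-510} = - \frac{44411}{16969} + \frac{259 \cdot 135}{-510} = \left(-44411\right) \frac{1}{16969} + 34965 \left(- \frac{1}{510}\right) = - \frac{44411}{16969} - \frac{2331}{34} = - \frac{41064713}{576946}$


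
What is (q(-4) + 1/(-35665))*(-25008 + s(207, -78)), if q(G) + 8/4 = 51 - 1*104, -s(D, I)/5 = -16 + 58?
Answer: 49467023568/35665 ≈ 1.3870e+6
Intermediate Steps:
s(D, I) = -210 (s(D, I) = -5*(-16 + 58) = -5*42 = -210)
q(G) = -55 (q(G) = -2 + (51 - 1*104) = -2 + (51 - 104) = -2 - 53 = -55)
(q(-4) + 1/(-35665))*(-25008 + s(207, -78)) = (-55 + 1/(-35665))*(-25008 - 210) = (-55 - 1/35665)*(-25218) = -1961576/35665*(-25218) = 49467023568/35665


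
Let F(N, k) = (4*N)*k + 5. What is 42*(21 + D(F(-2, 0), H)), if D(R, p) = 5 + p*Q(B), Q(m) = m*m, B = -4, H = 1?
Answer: 1764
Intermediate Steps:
Q(m) = m**2
F(N, k) = 5 + 4*N*k (F(N, k) = 4*N*k + 5 = 5 + 4*N*k)
D(R, p) = 5 + 16*p (D(R, p) = 5 + p*(-4)**2 = 5 + p*16 = 5 + 16*p)
42*(21 + D(F(-2, 0), H)) = 42*(21 + (5 + 16*1)) = 42*(21 + (5 + 16)) = 42*(21 + 21) = 42*42 = 1764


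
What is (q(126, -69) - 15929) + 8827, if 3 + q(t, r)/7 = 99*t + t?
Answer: 81077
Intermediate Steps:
q(t, r) = -21 + 700*t (q(t, r) = -21 + 7*(99*t + t) = -21 + 7*(100*t) = -21 + 700*t)
(q(126, -69) - 15929) + 8827 = ((-21 + 700*126) - 15929) + 8827 = ((-21 + 88200) - 15929) + 8827 = (88179 - 15929) + 8827 = 72250 + 8827 = 81077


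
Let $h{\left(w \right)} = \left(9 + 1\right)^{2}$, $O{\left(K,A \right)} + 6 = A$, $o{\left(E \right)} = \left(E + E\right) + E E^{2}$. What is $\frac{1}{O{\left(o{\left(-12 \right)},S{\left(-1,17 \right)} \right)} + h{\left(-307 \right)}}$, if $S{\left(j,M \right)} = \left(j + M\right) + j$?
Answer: $\frac{1}{109} \approx 0.0091743$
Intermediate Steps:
$o{\left(E \right)} = E^{3} + 2 E$ ($o{\left(E \right)} = 2 E + E^{3} = E^{3} + 2 E$)
$S{\left(j,M \right)} = M + 2 j$ ($S{\left(j,M \right)} = \left(M + j\right) + j = M + 2 j$)
$O{\left(K,A \right)} = -6 + A$
$h{\left(w \right)} = 100$ ($h{\left(w \right)} = 10^{2} = 100$)
$\frac{1}{O{\left(o{\left(-12 \right)},S{\left(-1,17 \right)} \right)} + h{\left(-307 \right)}} = \frac{1}{\left(-6 + \left(17 + 2 \left(-1\right)\right)\right) + 100} = \frac{1}{\left(-6 + \left(17 - 2\right)\right) + 100} = \frac{1}{\left(-6 + 15\right) + 100} = \frac{1}{9 + 100} = \frac{1}{109}$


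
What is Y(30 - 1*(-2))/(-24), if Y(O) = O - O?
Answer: 0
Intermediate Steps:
Y(O) = 0
Y(30 - 1*(-2))/(-24) = 0/(-24) = 0*(-1/24) = 0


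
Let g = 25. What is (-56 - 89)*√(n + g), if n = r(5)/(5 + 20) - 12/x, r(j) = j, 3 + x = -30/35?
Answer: -203*√130/3 ≈ -771.52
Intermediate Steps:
x = -27/7 (x = -3 - 30/35 = -3 - 30*1/35 = -3 - 6/7 = -27/7 ≈ -3.8571)
n = 149/45 (n = 5/(5 + 20) - 12/(-27/7) = 5/25 - 12*(-7/27) = 5*(1/25) + 28/9 = ⅕ + 28/9 = 149/45 ≈ 3.3111)
(-56 - 89)*√(n + g) = (-56 - 89)*√(149/45 + 25) = -203*√130/3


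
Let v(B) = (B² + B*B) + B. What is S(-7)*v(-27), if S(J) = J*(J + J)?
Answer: 140238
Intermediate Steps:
S(J) = 2*J² (S(J) = J*(2*J) = 2*J²)
v(B) = B + 2*B² (v(B) = (B² + B²) + B = 2*B² + B = B + 2*B²)
S(-7)*v(-27) = (2*(-7)²)*(-27*(1 + 2*(-27))) = (2*49)*(-27*(1 - 54)) = 98*(-27*(-53)) = 98*1431 = 140238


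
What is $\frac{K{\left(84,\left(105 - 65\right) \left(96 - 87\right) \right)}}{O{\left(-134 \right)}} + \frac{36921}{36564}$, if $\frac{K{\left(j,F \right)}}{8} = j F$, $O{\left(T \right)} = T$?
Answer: $- \frac{1473435911}{816596} \approx -1804.4$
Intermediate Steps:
$K{\left(j,F \right)} = 8 F j$ ($K{\left(j,F \right)} = 8 j F = 8 F j$)
$\frac{K{\left(84,\left(105 - 65\right) \left(96 - 87\right) \right)}}{O{\left(-134 \right)}} + \frac{36921}{36564} = \frac{8 \left(105 - 65\right) \left(96 - 87\right) 84}{-134} + \frac{36921}{36564} = 8 \cdot 40 \cdot 9 \cdot 84 \left(- \frac{1}{134}\right) + 36921 \cdot \frac{1}{36564} = 8 \cdot 360 \cdot 84 \left(- \frac{1}{134}\right) + \frac{12307}{12188} = 241920 \left(- \frac{1}{134}\right) + \frac{12307}{12188} = - \frac{120960}{67} + \frac{12307}{12188} = - \frac{1473435911}{816596}$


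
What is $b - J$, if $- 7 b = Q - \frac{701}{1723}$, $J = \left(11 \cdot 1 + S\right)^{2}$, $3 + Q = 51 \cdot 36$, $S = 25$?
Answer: $- \frac{18788614}{12061} \approx -1557.8$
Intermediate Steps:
$Q = 1833$ ($Q = -3 + 51 \cdot 36 = -3 + 1836 = 1833$)
$J = 1296$ ($J = \left(11 \cdot 1 + 25\right)^{2} = \left(11 + 25\right)^{2} = 36^{2} = 1296$)
$b = - \frac{3157558}{12061}$ ($b = - \frac{1833 - \frac{701}{1723}}{7} = \left(- \frac{1}{7}\right) \frac{3157558}{1723} = - \frac{3157558}{12061} \approx -261.8$)
$b - J = - \frac{3157558}{12061} - 1296 = - \frac{18788614}{12061}$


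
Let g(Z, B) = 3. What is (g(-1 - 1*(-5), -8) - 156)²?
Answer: 23409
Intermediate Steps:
(g(-1 - 1*(-5), -8) - 156)² = (3 - 156)² = (-153)² = 23409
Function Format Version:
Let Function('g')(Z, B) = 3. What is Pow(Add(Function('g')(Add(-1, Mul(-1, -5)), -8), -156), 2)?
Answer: 23409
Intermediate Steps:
Pow(Add(Function('g')(Add(-1, Mul(-1, -5)), -8), -156), 2) = Pow(Add(3, -156), 2) = Pow(-153, 2) = 23409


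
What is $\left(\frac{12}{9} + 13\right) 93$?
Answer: $1333$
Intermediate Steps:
$\left(\frac{12}{9} + 13\right) 93 = \left(12 \cdot \frac{1}{9} + 13\right) 93 = \left(\frac{4}{3} + 13\right) 93 = \frac{43}{3} \cdot 93 = 1333$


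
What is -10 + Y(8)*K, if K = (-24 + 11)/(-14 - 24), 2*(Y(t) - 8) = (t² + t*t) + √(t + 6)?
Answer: 278/19 + 13*√14/76 ≈ 15.272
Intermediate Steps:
Y(t) = 8 + t² + √(6 + t)/2 (Y(t) = 8 + ((t² + t*t) + √(t + 6))/2 = 8 + ((t² + t²) + √(6 + t))/2 = 8 + (2*t² + √(6 + t))/2 = 8 + (√(6 + t) + 2*t²)/2 = 8 + (t² + √(6 + t)/2) = 8 + t² + √(6 + t)/2)
K = 13/38 (K = -13/(-38) = -13*(-1/38) = 13/38 ≈ 0.34211)
-10 + Y(8)*K = -10 + (8 + 8² + √(6 + 8)/2)*(13/38) = -10 + (8 + 64 + √14/2)*(13/38) = -10 + (72 + √14/2)*(13/38) = -10 + (468/19 + 13*√14/76) = 278/19 + 13*√14/76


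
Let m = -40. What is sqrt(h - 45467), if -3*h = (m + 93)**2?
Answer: I*sqrt(417630)/3 ≈ 215.41*I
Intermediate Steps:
h = -2809/3 (h = -(-40 + 93)**2/3 = -1/3*53**2 = -1/3*2809 = -2809/3 ≈ -936.33)
sqrt(h - 45467) = sqrt(-2809/3 - 45467) = sqrt(-139210/3) = I*sqrt(417630)/3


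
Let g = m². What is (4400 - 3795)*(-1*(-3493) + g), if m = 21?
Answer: 2380070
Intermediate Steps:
g = 441 (g = 21² = 441)
(4400 - 3795)*(-1*(-3493) + g) = (4400 - 3795)*(-1*(-3493) + 441) = 605*(3493 + 441) = 605*3934 = 2380070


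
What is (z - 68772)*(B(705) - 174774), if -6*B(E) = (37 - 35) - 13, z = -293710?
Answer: 190055293553/3 ≈ 6.3352e+10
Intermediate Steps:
B(E) = 11/6 (B(E) = -((37 - 35) - 13)/6 = -(2 - 13)/6 = -⅙*(-11) = 11/6)
(z - 68772)*(B(705) - 174774) = (-293710 - 68772)*(11/6 - 174774) = -362482*(-1048633/6) = 190055293553/3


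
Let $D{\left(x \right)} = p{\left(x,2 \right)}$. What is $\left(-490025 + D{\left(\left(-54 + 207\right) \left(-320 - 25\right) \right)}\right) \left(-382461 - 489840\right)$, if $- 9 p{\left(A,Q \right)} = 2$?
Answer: $\frac{1282348474109}{3} \approx 4.2745 \cdot 10^{11}$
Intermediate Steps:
$p{\left(A,Q \right)} = - \frac{2}{9}$ ($p{\left(A,Q \right)} = \left(- \frac{1}{9}\right) 2 = - \frac{2}{9}$)
$D{\left(x \right)} = - \frac{2}{9}$
$\left(-490025 + D{\left(\left(-54 + 207\right) \left(-320 - 25\right) \right)}\right) \left(-382461 - 489840\right) = \left(-490025 - \frac{2}{9}\right) \left(-382461 - 489840\right) = \left(- \frac{4410227}{9}\right) \left(-872301\right) = \frac{1282348474109}{3}$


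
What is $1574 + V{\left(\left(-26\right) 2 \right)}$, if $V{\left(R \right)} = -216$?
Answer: $1358$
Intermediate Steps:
$1574 + V{\left(\left(-26\right) 2 \right)} = 1574 - 216 = 1358$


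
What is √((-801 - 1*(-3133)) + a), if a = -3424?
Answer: 2*I*√273 ≈ 33.045*I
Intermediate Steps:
√((-801 - 1*(-3133)) + a) = √((-801 - 1*(-3133)) - 3424) = √((-801 + 3133) - 3424) = √(2332 - 3424) = √(-1092) = 2*I*√273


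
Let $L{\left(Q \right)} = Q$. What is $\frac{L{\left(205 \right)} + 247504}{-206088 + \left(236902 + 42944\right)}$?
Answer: $\frac{247709}{73758} \approx 3.3584$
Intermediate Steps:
$\frac{L{\left(205 \right)} + 247504}{-206088 + \left(236902 + 42944\right)} = \frac{205 + 247504}{-206088 + \left(236902 + 42944\right)} = \frac{247709}{-206088 + 279846} = \frac{247709}{73758}$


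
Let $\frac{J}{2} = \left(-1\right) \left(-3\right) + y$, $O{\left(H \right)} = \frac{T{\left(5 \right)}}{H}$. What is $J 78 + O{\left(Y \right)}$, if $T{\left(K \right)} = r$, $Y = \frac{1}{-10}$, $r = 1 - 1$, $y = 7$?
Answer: $1560$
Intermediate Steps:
$r = 0$ ($r = 1 - 1 = 0$)
$Y = - \frac{1}{10} \approx -0.1$
$T{\left(K \right)} = 0$
$O{\left(H \right)} = 0$ ($O{\left(H \right)} = \frac{0}{H} = 0$)
$J = 20$ ($J = 2 \left(\left(-1\right) \left(-3\right) + 7\right) = 2 \left(3 + 7\right) = 2 \cdot 10 = 20$)
$J 78 + O{\left(Y \right)} = 20 \cdot 78 + 0 = 1560 + 0 = 1560$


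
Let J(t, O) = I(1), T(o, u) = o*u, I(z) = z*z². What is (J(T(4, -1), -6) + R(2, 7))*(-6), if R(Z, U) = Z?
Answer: -18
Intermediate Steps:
I(z) = z³
J(t, O) = 1 (J(t, O) = 1³ = 1)
(J(T(4, -1), -6) + R(2, 7))*(-6) = (1 + 2)*(-6) = 3*(-6) = -18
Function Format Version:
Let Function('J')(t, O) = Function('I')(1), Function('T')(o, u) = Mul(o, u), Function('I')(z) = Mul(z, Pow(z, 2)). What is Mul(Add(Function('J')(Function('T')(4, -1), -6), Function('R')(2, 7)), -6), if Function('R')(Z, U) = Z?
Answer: -18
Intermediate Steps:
Function('I')(z) = Pow(z, 3)
Function('J')(t, O) = 1 (Function('J')(t, O) = Pow(1, 3) = 1)
Mul(Add(Function('J')(Function('T')(4, -1), -6), Function('R')(2, 7)), -6) = Mul(Add(1, 2), -6) = Mul(3, -6) = -18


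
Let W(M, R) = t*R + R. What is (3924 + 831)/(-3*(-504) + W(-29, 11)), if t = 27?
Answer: 951/364 ≈ 2.6126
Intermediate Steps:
W(M, R) = 28*R (W(M, R) = 27*R + R = 28*R)
(3924 + 831)/(-3*(-504) + W(-29, 11)) = (3924 + 831)/(-3*(-504) + 28*11) = 4755/(1512 + 308) = 4755/1820 = 4755*(1/1820) = 951/364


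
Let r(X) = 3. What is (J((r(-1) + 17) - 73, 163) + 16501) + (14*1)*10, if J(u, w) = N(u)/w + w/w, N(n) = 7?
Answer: 2712653/163 ≈ 16642.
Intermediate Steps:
J(u, w) = 1 + 7/w (J(u, w) = 7/w + w/w = 7/w + 1 = 1 + 7/w)
(J((r(-1) + 17) - 73, 163) + 16501) + (14*1)*10 = ((7 + 163)/163 + 16501) + (14*1)*10 = ((1/163)*170 + 16501) + 14*10 = (170/163 + 16501) + 140 = 2689833/163 + 140 = 2712653/163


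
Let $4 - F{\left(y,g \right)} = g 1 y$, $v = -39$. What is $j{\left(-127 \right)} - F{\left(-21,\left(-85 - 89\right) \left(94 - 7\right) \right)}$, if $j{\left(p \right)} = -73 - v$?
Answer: $317860$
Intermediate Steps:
$j{\left(p \right)} = -34$ ($j{\left(p \right)} = -73 - -39 = -73 + 39 = -34$)
$F{\left(y,g \right)} = 4 - g y$ ($F{\left(y,g \right)} = 4 - g 1 y = 4 - g y$)
$j{\left(-127 \right)} - F{\left(-21,\left(-85 - 89\right) \left(94 - 7\right) \right)} = -34 - \left(4 - \left(-85 - 89\right) \left(94 - 7\right) \left(-21\right)\right) = -34 - \left(4 - \left(-174\right) 87 \left(-21\right)\right) = -34 - \left(4 - \left(-15138\right) \left(-21\right)\right) = -34 - \left(4 - 317898\right) = -34 - -317894 = -34 + 317894 = 317860$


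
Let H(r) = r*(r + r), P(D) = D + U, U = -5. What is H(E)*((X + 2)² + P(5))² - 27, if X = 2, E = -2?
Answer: 2021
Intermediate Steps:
P(D) = -5 + D (P(D) = D - 5 = -5 + D)
H(r) = 2*r² (H(r) = r*(2*r) = 2*r²)
H(E)*((X + 2)² + P(5))² - 27 = (2*(-2)²)*((2 + 2)² + (-5 + 5))² - 27 = (2*4)*(4² + 0)² - 27 = 8*(16 + 0)² - 27 = 8*16² - 27 = 8*256 - 27 = 2048 - 27 = 2021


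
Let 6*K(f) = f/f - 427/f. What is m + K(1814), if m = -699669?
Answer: -7615196009/10884 ≈ -6.9967e+5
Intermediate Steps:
K(f) = ⅙ - 427/(6*f) (K(f) = (f/f - 427/f)/6 = (1 - 427/f)/6 = ⅙ - 427/(6*f))
m + K(1814) = -699669 + (⅙)*(-427 + 1814)/1814 = -699669 + (⅙)*(1/1814)*1387 = -699669 + 1387/10884 = -7615196009/10884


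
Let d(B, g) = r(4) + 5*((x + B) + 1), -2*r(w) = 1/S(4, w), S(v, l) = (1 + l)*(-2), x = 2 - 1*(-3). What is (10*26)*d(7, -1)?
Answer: 16913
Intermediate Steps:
x = 5 (x = 2 + 3 = 5)
S(v, l) = -2 - 2*l
r(w) = -1/(2*(-2 - 2*w))
d(B, g) = 601/20 + 5*B (d(B, g) = 1/(4*(1 + 4)) + 5*((5 + B) + 1) = (1/4)/5 + 5*(6 + B) = (1/4)*(1/5) + (30 + 5*B) = 1/20 + (30 + 5*B) = 601/20 + 5*B)
(10*26)*d(7, -1) = (10*26)*(601/20 + 5*7) = 260*(601/20 + 35) = 260*(1301/20) = 16913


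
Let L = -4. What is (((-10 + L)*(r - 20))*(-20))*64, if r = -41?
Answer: -1093120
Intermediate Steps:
(((-10 + L)*(r - 20))*(-20))*64 = (((-10 - 4)*(-41 - 20))*(-20))*64 = (-14*(-61)*(-20))*64 = (854*(-20))*64 = -17080*64 = -1093120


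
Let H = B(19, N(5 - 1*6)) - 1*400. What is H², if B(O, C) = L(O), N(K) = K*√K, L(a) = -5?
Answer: 164025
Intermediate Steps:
N(K) = K^(3/2)
B(O, C) = -5
H = -405 (H = -5 - 1*400 = -5 - 400 = -405)
H² = (-405)² = 164025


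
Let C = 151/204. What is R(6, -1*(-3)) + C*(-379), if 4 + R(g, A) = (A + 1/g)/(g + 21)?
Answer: -1566569/5508 ≈ -284.42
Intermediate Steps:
C = 151/204 (C = 151*(1/204) = 151/204 ≈ 0.74020)
R(g, A) = -4 + (A + 1/g)/(21 + g) (R(g, A) = -4 + (A + 1/g)/(g + 21) = -4 + (A + 1/g)/(21 + g))
R(6, -1*(-3)) + C*(-379) = (1 - 84*6 - 4*6² - 1*(-3)*6)/(6*(21 + 6)) + (151/204)*(-379) = (⅙)*(1 - 504 - 4*36 + 3*6)/27 - 57229/204 = (⅙)*(1/27)*(1 - 504 - 144 + 18) - 57229/204 = (⅙)*(1/27)*(-629) - 57229/204 = -629/162 - 57229/204 = -1566569/5508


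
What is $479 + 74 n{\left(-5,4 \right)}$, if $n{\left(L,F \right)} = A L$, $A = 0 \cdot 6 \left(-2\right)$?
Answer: $479$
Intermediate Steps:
$A = 0$ ($A = 0 \left(-2\right) = 0$)
$n{\left(L,F \right)} = 0$ ($n{\left(L,F \right)} = 0 L = 0$)
$479 + 74 n{\left(-5,4 \right)} = 479 + 74 \cdot 0 = 479 + 0 = 479$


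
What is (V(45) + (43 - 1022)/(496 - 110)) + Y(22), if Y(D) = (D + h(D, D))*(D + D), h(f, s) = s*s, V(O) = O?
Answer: 8610295/386 ≈ 22306.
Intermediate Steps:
h(f, s) = s**2
Y(D) = 2*D*(D + D**2) (Y(D) = (D + D**2)*(D + D) = (D + D**2)*(2*D) = 2*D*(D + D**2))
(V(45) + (43 - 1022)/(496 - 110)) + Y(22) = (45 + (43 - 1022)/(496 - 110)) + 2*22**2*(1 + 22) = (45 - 979/386) + 2*484*23 = (45 - 979*1/386) + 22264 = (45 - 979/386) + 22264 = 16391/386 + 22264 = 8610295/386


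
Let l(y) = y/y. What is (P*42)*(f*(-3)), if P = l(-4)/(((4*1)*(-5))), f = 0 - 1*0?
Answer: 0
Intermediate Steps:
l(y) = 1
f = 0 (f = 0 + 0 = 0)
P = -1/20 (P = 1/((4*1)*(-5)) = 1/(4*(-5)) = 1/(-20) = 1*(-1/20) = -1/20 ≈ -0.050000)
(P*42)*(f*(-3)) = (-1/20*42)*(0*(-3)) = -21/10*0 = 0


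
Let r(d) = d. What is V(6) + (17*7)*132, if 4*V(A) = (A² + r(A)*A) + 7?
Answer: 62911/4 ≈ 15728.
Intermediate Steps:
V(A) = 7/4 + A²/2 (V(A) = ((A² + A*A) + 7)/4 = ((A² + A²) + 7)/4 = (2*A² + 7)/4 = (7 + 2*A²)/4 = 7/4 + A²/2)
V(6) + (17*7)*132 = (7/4 + (½)*6²) + (17*7)*132 = (7/4 + (½)*36) + 119*132 = (7/4 + 18) + 15708 = 79/4 + 15708 = 62911/4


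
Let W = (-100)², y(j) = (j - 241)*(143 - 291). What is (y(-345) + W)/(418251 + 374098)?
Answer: 96728/792349 ≈ 0.12208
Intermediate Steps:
y(j) = 35668 - 148*j (y(j) = (-241 + j)*(-148) = 35668 - 148*j)
W = 10000
(y(-345) + W)/(418251 + 374098) = ((35668 - 148*(-345)) + 10000)/(418251 + 374098) = ((35668 + 51060) + 10000)/792349 = (86728 + 10000)*(1/792349) = 96728*(1/792349) = 96728/792349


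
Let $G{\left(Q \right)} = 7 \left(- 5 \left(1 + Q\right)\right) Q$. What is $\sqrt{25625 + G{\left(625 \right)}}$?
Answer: $25 i \sqrt{21869} \approx 3697.0 i$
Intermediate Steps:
$G{\left(Q \right)} = Q \left(-35 - 35 Q\right)$ ($G{\left(Q \right)} = 7 \left(-5 - 5 Q\right) Q = \left(-35 - 35 Q\right) Q = Q \left(-35 - 35 Q\right)$)
$\sqrt{25625 + G{\left(625 \right)}} = \sqrt{25625 - 21875 \left(1 + 625\right)} = \sqrt{25625 - 21875 \cdot 626} = \sqrt{25625 - 13693750} = \sqrt{-13668125} = 25 i \sqrt{21869}$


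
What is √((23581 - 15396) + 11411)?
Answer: 2*√4899 ≈ 139.99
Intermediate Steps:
√((23581 - 15396) + 11411) = √(8185 + 11411) = √19596 = 2*√4899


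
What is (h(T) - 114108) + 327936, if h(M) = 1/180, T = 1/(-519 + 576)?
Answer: 38489041/180 ≈ 2.1383e+5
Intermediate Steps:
T = 1/57 ≈ 0.017544
h(M) = 1/180
(h(T) - 114108) + 327936 = (1/180 - 114108) + 327936 = -20539439/180 + 327936 = 38489041/180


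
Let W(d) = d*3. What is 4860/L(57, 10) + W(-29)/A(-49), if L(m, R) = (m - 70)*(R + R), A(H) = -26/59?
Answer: 4647/26 ≈ 178.73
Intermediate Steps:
A(H) = -26/59 (A(H) = -26*1/59 = -26/59)
L(m, R) = 2*R*(-70 + m) (L(m, R) = (-70 + m)*(2*R) = 2*R*(-70 + m))
W(d) = 3*d
4860/L(57, 10) + W(-29)/A(-49) = 4860/((2*10*(-70 + 57))) + (3*(-29))/(-26/59) = 4860/((2*10*(-13))) - 87*(-59/26) = 4860/(-260) + 5133/26 = 4860*(-1/260) + 5133/26 = -243/13 + 5133/26 = 4647/26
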